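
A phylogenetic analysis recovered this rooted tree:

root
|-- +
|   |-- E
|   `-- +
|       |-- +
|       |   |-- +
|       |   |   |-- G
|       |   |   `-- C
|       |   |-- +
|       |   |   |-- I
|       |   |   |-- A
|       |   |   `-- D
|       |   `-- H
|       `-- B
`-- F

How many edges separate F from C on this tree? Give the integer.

6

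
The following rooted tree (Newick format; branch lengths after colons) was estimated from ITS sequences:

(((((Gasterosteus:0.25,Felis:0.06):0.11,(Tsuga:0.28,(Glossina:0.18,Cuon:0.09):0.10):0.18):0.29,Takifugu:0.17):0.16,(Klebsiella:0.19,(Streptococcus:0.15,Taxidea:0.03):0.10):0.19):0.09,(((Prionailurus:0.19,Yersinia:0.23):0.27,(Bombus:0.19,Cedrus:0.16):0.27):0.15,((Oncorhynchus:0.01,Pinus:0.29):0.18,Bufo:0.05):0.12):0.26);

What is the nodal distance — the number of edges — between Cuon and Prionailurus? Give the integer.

10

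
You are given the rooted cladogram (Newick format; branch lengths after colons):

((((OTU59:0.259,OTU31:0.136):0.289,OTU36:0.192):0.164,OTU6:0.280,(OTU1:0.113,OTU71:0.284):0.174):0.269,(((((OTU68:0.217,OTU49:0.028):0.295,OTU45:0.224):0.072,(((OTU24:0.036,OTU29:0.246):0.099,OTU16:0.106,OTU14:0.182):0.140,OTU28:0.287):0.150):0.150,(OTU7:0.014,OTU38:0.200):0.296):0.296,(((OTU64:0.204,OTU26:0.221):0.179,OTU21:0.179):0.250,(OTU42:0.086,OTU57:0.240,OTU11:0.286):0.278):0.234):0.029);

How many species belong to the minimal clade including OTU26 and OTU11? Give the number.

The MRCA of OTU26 and OTU11 is the node subtending (((OTU64,OTU26),OTU21),(OTU42,OTU57,OTU11)).
That clade contains 6 terminal taxa: OTU11, OTU21, OTU26, OTU42, OTU57, OTU64.

6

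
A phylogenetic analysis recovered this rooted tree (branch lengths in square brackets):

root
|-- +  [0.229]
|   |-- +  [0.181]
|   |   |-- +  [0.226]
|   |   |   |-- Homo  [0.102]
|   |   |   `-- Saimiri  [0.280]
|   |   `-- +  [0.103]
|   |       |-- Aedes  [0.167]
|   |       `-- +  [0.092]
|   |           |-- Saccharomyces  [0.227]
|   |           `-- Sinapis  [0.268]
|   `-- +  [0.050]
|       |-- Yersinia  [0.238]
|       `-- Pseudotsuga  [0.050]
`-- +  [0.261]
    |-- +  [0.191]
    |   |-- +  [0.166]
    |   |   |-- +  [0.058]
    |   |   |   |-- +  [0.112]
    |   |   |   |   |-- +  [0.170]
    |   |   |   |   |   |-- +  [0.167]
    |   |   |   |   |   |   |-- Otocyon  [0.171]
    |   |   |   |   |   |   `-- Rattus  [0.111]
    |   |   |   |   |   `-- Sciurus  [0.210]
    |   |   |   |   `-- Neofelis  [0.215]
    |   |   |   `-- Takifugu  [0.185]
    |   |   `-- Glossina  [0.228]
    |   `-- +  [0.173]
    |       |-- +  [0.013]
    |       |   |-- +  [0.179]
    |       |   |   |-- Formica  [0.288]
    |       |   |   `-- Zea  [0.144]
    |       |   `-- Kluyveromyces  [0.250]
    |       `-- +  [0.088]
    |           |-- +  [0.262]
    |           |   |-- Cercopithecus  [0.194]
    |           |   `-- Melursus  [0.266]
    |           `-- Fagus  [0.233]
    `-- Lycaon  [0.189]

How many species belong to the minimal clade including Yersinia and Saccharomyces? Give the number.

7

The MRCA of Yersinia and Saccharomyces is the node subtending (((Homo,Saimiri),(Aedes,(Saccharomyces,Sinapis))),(Yersinia,Pseudotsuga)).
That clade contains 7 terminal taxa: Aedes, Homo, Pseudotsuga, Saccharomyces, Saimiri, Sinapis, Yersinia.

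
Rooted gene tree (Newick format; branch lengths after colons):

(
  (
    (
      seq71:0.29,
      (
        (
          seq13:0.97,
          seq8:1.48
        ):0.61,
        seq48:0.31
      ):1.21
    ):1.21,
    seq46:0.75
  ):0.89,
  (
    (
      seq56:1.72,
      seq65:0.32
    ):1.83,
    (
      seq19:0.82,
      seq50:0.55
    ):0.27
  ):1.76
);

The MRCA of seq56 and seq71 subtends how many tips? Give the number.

9

The MRCA of seq56 and seq71 is the root, so the clade is the entire tree.
That clade contains 9 terminal taxa: seq13, seq19, seq46, seq48, seq50, seq56, seq65, seq71, seq8.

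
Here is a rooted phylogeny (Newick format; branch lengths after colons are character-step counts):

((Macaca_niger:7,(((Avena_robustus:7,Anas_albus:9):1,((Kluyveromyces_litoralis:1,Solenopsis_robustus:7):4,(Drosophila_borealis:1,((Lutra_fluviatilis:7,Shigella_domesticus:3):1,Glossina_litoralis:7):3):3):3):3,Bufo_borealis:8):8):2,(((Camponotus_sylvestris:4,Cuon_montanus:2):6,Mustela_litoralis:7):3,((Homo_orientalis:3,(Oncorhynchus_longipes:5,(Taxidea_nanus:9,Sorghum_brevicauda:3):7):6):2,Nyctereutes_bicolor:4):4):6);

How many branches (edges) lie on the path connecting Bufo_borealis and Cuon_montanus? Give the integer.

The MRCA of Bufo_borealis and Cuon_montanus is the root of the tree.
From Bufo_borealis up to that node: 3 branches. From Cuon_montanus up to the same node: 4 branches. Total: 3 + 4 = 7.

7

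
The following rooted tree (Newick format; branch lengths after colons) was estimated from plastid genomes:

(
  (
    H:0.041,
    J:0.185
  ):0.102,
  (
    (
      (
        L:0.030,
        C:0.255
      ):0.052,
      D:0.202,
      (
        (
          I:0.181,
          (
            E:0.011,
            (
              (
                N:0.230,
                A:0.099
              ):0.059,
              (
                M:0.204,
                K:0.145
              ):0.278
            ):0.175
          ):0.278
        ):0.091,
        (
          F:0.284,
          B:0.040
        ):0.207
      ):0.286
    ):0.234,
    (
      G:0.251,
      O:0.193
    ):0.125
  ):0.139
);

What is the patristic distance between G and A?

The path runs G → … → MRCA → … → A; the MRCA is the node subtending (((L,C),D,((I,(E,((N,A),(M,K)))),(F,B))),(G,O)).
Branch lengths along that path: 0.251 + 0.125 + 0.234 + 0.286 + 0.091 + 0.278 + 0.175 + 0.059 + 0.099 = 1.598.

1.598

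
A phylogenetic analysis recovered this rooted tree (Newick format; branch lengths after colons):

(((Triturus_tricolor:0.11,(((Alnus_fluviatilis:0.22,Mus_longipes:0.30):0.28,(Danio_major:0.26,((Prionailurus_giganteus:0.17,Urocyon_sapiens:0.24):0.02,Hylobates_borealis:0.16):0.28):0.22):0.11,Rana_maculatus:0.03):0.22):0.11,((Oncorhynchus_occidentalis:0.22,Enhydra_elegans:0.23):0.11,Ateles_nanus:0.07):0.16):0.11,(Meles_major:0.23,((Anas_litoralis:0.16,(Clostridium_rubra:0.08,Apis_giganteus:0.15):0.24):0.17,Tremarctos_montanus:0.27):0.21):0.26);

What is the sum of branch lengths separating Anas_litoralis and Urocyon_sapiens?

2.11

The path runs Anas_litoralis → … → MRCA → … → Urocyon_sapiens; the MRCA is the root of the tree.
Branch lengths along that path: 0.16 + 0.17 + 0.21 + 0.26 + 0.11 + 0.11 + 0.22 + 0.11 + 0.22 + 0.28 + 0.02 + 0.24 = 2.11.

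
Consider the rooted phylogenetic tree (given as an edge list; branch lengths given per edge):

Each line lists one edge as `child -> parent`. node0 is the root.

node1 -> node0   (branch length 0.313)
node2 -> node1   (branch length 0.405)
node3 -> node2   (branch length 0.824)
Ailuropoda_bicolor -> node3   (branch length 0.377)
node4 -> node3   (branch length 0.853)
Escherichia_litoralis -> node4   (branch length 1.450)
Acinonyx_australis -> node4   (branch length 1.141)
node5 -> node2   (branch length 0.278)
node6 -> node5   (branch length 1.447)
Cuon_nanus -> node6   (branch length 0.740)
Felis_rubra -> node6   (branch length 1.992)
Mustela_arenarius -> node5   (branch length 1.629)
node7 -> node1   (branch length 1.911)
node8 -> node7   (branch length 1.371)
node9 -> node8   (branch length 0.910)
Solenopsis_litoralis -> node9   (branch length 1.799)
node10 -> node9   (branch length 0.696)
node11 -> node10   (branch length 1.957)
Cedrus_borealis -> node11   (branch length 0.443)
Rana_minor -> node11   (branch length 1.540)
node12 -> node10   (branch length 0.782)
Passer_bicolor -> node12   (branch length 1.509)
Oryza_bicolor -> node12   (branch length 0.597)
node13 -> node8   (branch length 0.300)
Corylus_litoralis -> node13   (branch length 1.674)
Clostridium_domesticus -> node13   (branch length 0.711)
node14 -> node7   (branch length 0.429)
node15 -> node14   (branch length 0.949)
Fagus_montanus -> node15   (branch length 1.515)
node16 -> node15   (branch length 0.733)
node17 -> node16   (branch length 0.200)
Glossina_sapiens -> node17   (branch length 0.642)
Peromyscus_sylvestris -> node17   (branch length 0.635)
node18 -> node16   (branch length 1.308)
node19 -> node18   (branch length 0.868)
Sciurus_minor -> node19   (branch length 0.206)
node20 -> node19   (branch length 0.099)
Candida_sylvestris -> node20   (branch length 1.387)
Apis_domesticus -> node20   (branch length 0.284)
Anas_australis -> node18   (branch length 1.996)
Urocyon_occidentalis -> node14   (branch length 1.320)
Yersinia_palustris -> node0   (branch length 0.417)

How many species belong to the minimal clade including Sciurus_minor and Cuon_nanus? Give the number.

The MRCA of Sciurus_minor and Cuon_nanus is the node subtending (((Ailuropoda_bicolor,(Escherichia_litoralis,Acinonyx_australis)),((Cuon_nanus,Felis_rubra),Mustela_arenarius)),(((Solenopsis_litoralis,((Cedrus_borealis,Rana_minor),(Passer_bicolor,Oryza_bicolor))),(Corylus_litoralis,Clostridium_domesticus)),((Fagus_montanus,((Glossina_sapiens,Peromyscus_sylvestris),((Sciurus_minor,(Candida_sylvestris,Apis_domesticus)),Anas_australis))),Urocyon_occidentalis))).
That clade contains 21 terminal taxa: Acinonyx_australis, Ailuropoda_bicolor, Anas_australis, Apis_domesticus, Candida_sylvestris, Cedrus_borealis, Clostridium_domesticus, Corylus_litoralis, Cuon_nanus, Escherichia_litoralis, Fagus_montanus, Felis_rubra, Glossina_sapiens, Mustela_arenarius, Oryza_bicolor, Passer_bicolor, Peromyscus_sylvestris, Rana_minor, Sciurus_minor, Solenopsis_litoralis, Urocyon_occidentalis.

21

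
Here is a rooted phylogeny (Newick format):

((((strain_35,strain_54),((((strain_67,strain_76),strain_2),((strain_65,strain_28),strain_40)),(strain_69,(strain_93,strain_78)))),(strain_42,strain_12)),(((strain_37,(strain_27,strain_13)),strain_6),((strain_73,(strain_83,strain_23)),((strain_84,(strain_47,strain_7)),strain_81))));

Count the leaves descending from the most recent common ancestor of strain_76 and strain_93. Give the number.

9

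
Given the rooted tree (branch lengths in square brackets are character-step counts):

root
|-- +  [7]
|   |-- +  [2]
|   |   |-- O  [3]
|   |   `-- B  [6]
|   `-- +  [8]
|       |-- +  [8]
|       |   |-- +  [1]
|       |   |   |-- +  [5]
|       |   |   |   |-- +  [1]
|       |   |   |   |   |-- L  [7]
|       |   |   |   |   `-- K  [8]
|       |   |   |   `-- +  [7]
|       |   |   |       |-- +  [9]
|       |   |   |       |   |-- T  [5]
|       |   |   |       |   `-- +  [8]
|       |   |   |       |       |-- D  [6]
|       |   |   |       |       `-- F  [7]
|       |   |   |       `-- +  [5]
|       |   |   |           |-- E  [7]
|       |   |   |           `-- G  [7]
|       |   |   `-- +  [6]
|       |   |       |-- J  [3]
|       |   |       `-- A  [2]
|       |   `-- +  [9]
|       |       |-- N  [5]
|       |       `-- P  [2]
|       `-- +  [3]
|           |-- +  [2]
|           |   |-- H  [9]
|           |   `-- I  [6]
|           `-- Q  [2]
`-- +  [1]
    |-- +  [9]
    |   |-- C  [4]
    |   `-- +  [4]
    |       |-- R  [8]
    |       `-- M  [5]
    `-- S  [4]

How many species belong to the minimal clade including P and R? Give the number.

The MRCA of P and R is the root, so the clade is the entire tree.
That clade contains 20 terminal taxa: A, B, C, D, E, F, G, H, I, J, K, L, M, N, O, P, Q, R, S, T.

20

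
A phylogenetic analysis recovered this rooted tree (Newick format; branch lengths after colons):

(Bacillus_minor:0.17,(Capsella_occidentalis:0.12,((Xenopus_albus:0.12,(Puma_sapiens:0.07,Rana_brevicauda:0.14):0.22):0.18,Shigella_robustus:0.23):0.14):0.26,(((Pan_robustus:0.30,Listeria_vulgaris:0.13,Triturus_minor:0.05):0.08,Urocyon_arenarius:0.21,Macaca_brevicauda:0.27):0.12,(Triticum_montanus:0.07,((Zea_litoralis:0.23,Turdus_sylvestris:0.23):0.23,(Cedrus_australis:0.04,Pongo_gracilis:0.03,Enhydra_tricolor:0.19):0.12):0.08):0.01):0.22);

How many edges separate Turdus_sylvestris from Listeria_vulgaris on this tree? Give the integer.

7

The MRCA of Turdus_sylvestris and Listeria_vulgaris is the node subtending (((Pan_robustus,Listeria_vulgaris,Triturus_minor),Urocyon_arenarius,Macaca_brevicauda),(Triticum_montanus,((Zea_litoralis,Turdus_sylvestris),(Cedrus_australis,Pongo_gracilis,Enhydra_tricolor)))).
From Turdus_sylvestris up to that node: 4 branches. From Listeria_vulgaris up to the same node: 3 branches. Total: 4 + 3 = 7.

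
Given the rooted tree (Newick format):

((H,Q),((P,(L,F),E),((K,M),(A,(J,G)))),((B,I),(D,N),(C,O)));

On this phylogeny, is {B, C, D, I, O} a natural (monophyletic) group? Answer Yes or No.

The MRCA of the listed taxa subtends ((B,I),(D,N),(C,O)).
That clade also contains N, which is not in the proposed group, so the group is not monophyletic.

No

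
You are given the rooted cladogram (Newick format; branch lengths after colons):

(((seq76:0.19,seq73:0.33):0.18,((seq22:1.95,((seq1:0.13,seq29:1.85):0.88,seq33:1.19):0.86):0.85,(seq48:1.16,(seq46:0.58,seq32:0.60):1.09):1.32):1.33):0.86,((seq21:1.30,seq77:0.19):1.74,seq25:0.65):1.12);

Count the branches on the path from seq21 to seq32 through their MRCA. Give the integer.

The MRCA of seq21 and seq32 is the root of the tree.
From seq21 up to that node: 3 branches. From seq32 up to the same node: 5 branches. Total: 3 + 5 = 8.

8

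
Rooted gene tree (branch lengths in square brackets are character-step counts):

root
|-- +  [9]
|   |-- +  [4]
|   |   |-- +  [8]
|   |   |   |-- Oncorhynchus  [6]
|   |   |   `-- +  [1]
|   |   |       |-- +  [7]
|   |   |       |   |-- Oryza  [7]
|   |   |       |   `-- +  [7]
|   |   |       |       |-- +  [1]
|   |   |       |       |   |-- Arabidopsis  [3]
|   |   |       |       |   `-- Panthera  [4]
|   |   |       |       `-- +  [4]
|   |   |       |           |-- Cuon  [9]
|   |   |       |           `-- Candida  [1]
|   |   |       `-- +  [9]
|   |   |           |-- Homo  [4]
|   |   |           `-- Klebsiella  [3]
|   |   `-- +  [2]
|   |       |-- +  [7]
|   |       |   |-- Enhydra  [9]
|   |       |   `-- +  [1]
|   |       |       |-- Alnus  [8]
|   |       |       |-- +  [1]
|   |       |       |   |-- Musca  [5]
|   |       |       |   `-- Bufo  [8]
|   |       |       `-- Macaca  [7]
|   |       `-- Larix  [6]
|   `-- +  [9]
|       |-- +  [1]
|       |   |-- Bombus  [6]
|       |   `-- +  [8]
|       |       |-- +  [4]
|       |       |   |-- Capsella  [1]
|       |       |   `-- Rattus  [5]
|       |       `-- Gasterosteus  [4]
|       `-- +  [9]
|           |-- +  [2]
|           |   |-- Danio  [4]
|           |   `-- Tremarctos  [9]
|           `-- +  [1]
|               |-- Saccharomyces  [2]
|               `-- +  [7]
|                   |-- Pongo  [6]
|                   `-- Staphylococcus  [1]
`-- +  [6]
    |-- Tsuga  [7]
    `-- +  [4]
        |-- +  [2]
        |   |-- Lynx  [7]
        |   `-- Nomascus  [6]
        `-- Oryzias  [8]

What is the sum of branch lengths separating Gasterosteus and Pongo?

36

The path runs Gasterosteus → … → MRCA → … → Pongo; the MRCA is the node subtending ((Bombus,((Capsella,Rattus),Gasterosteus)),((Danio,Tremarctos),(Saccharomyces,(Pongo,Staphylococcus)))).
Branch lengths along that path: 4 + 8 + 1 + 9 + 1 + 7 + 6 = 36.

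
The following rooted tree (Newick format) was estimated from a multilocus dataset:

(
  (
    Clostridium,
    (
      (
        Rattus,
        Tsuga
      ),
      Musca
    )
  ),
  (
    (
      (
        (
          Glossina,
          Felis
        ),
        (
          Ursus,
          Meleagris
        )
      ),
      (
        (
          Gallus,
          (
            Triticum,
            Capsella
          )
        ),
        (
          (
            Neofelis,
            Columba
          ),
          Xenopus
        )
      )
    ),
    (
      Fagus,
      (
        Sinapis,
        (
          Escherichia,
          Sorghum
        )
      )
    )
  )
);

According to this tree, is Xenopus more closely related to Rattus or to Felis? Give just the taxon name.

The MRCA of Xenopus and Felis subtends (((Glossina,Felis),(Ursus,Meleagris)),((Gallus,(Triticum,Capsella)),((Neofelis,Columba),Xenopus))) (10 taxa).
The MRCA of Xenopus and Rattus is the root, subtending the entire tree (18 taxa).
The first is nested inside the second, so Xenopus shares a more recent common ancestor with Felis.

Felis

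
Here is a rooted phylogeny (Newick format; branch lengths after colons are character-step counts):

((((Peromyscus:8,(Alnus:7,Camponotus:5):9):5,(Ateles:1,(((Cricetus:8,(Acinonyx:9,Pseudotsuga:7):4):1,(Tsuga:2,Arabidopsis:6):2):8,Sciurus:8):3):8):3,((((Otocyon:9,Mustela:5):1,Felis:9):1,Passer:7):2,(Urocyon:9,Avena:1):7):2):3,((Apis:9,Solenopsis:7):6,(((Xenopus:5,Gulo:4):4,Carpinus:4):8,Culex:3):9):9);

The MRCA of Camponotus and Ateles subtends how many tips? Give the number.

10

The MRCA of Camponotus and Ateles is the node subtending ((Peromyscus,(Alnus,Camponotus)),(Ateles,(((Cricetus,(Acinonyx,Pseudotsuga)),(Tsuga,Arabidopsis)),Sciurus))).
That clade contains 10 terminal taxa: Acinonyx, Alnus, Arabidopsis, Ateles, Camponotus, Cricetus, Peromyscus, Pseudotsuga, Sciurus, Tsuga.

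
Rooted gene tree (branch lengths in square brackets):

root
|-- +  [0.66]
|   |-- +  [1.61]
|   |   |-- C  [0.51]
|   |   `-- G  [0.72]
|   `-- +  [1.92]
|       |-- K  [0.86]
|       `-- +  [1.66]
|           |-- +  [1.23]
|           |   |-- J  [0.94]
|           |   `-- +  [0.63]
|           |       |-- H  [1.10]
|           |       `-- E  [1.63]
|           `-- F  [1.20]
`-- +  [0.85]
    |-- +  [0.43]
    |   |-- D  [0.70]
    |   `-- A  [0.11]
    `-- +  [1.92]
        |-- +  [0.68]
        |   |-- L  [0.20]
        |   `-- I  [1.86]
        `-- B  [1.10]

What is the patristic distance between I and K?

The path runs I → … → MRCA → … → K; the MRCA is the root of the tree.
Branch lengths along that path: 1.86 + 0.68 + 1.92 + 0.85 + 0.66 + 1.92 + 0.86 = 8.75.

8.75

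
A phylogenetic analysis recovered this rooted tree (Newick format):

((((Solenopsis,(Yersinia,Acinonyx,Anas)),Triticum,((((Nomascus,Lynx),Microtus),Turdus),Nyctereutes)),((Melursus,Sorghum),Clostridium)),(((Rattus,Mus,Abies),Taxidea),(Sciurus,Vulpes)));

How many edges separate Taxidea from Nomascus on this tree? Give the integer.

The MRCA of Taxidea and Nomascus is the root of the tree.
From Taxidea up to that node: 3 branches. From Nomascus up to the same node: 7 branches. Total: 3 + 7 = 10.

10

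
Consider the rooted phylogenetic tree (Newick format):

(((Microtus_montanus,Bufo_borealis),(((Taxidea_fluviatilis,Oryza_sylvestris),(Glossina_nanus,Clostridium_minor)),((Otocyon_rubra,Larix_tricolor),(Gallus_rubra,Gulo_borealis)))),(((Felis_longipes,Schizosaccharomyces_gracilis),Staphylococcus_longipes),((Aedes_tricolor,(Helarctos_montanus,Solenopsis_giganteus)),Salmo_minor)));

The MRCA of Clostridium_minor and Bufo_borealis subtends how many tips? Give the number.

10

The MRCA of Clostridium_minor and Bufo_borealis is the node subtending ((Microtus_montanus,Bufo_borealis),(((Taxidea_fluviatilis,Oryza_sylvestris),(Glossina_nanus,Clostridium_minor)),((Otocyon_rubra,Larix_tricolor),(Gallus_rubra,Gulo_borealis)))).
That clade contains 10 terminal taxa: Bufo_borealis, Clostridium_minor, Gallus_rubra, Glossina_nanus, Gulo_borealis, Larix_tricolor, Microtus_montanus, Oryza_sylvestris, Otocyon_rubra, Taxidea_fluviatilis.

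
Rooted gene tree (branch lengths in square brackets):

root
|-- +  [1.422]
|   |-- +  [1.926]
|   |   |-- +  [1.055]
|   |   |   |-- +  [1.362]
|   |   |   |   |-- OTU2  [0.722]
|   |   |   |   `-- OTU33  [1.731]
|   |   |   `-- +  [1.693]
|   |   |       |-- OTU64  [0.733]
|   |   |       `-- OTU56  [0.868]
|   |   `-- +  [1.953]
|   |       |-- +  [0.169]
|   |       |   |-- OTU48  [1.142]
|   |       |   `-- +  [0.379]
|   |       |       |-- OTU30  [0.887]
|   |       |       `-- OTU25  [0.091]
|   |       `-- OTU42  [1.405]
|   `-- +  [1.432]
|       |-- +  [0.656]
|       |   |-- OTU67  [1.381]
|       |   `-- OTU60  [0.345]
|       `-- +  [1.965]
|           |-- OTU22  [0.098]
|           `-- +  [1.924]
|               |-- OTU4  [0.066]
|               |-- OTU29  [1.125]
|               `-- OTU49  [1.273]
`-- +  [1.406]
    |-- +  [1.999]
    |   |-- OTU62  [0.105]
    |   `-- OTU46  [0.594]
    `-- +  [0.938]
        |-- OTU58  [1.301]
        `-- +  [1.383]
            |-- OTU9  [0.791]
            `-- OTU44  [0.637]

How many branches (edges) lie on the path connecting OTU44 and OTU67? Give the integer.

The MRCA of OTU44 and OTU67 is the root of the tree.
From OTU44 up to that node: 4 branches. From OTU67 up to the same node: 4 branches. Total: 4 + 4 = 8.

8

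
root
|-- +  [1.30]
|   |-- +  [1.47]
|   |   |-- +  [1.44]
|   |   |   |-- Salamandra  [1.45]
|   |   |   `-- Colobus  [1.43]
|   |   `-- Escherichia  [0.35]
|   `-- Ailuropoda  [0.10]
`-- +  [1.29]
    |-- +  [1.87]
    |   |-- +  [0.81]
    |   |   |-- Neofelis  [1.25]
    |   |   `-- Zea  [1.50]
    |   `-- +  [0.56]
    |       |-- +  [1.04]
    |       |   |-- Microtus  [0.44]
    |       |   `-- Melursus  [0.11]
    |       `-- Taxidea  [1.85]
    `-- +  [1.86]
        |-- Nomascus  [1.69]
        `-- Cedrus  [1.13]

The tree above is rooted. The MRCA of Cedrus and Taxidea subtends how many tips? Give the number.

The MRCA of Cedrus and Taxidea is the node subtending (((Neofelis,Zea),((Microtus,Melursus),Taxidea)),(Nomascus,Cedrus)).
That clade contains 7 terminal taxa: Cedrus, Melursus, Microtus, Neofelis, Nomascus, Taxidea, Zea.

7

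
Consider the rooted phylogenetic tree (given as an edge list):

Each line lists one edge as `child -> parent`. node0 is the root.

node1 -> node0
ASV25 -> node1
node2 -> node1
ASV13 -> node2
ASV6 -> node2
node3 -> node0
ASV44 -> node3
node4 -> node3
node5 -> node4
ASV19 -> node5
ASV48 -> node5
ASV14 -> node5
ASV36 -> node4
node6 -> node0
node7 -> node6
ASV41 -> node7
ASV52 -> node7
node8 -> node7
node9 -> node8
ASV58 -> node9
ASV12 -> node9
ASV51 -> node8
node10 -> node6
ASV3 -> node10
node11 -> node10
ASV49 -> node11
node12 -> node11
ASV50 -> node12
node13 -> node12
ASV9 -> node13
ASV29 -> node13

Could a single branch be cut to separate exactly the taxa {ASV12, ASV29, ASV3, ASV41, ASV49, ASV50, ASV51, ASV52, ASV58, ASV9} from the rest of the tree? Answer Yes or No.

The most recent common ancestor of these taxa subtends ((ASV41,ASV52,((ASV58,ASV12),ASV51)),(ASV3,(ASV49,(ASV50,(ASV9,ASV29))))).
That clade has exactly 10 tips — every listed taxon and nothing else — so the group is monophyletic.

Yes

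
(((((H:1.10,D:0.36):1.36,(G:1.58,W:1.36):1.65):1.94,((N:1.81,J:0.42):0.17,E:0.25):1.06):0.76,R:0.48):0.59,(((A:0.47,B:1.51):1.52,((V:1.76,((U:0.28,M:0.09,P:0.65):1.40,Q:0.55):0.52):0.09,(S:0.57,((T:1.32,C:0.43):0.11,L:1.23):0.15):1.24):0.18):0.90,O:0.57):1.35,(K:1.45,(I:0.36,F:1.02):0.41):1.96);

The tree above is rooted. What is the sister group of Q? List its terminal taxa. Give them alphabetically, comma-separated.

M, P, U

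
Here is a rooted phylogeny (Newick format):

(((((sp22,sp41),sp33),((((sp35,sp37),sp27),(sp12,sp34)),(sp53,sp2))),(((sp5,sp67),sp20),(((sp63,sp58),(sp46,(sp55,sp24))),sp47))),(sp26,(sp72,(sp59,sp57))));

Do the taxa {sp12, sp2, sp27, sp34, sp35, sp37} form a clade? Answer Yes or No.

No

The MRCA of the listed taxa subtends ((((sp35,sp37),sp27),(sp12,sp34)),(sp53,sp2)).
That clade also contains sp53, which is not in the proposed group, so the group is not monophyletic.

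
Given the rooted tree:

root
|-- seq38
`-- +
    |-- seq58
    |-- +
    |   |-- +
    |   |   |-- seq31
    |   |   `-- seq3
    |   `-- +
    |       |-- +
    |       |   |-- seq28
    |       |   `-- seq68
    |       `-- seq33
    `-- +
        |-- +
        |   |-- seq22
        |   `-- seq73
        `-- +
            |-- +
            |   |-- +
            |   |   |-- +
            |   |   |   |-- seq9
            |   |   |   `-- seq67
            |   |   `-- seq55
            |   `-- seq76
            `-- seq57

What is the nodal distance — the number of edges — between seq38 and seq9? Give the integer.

The MRCA of seq38 and seq9 is the root of the tree.
From seq38 up to that node: 1 branch. From seq9 up to the same node: 7 branches. Total: 1 + 7 = 8.

8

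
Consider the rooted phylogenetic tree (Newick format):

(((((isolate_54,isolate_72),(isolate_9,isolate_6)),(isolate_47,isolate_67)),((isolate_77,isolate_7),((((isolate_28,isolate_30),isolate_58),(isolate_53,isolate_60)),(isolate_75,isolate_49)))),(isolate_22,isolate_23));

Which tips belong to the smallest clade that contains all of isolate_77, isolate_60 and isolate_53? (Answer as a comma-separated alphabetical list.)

Tracing isolate_77: it sits inside (isolate_77,isolate_7).
Tracing isolate_60: it sits inside (isolate_53,isolate_60).
Tracing isolate_53: it sits inside (isolate_53,isolate_60).
The smallest clade enclosing all 3 is ((isolate_77,isolate_7),((((isolate_28,isolate_30),isolate_58),(isolate_53,isolate_60)),(isolate_75,isolate_49))); the answer is its 9 terminal taxa in alphabetical order.

isolate_28, isolate_30, isolate_49, isolate_53, isolate_58, isolate_60, isolate_7, isolate_75, isolate_77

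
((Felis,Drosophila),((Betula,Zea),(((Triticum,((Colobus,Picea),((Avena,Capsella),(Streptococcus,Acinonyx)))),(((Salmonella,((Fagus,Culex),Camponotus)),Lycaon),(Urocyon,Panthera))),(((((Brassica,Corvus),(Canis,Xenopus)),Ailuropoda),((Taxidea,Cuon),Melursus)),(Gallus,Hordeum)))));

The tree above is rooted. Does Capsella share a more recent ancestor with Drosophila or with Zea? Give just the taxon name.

Zea

The MRCA of Capsella and Zea subtends ((Betula,Zea),(((Triticum,((Colobus,Picea),((Avena,Capsella),(Streptococcus,Acinonyx)))),(((Salmonella,((Fagus,Culex),Camponotus)),Lycaon),(Urocyon,Panthera))),(((((Brassica,Corvus),(Canis,Xenopus)),Ailuropoda),((Taxidea,Cuon),Melursus)),(Gallus,Hordeum)))) (26 taxa).
The MRCA of Capsella and Drosophila is the root, subtending the entire tree (28 taxa).
The first is nested inside the second, so Capsella shares a more recent common ancestor with Zea.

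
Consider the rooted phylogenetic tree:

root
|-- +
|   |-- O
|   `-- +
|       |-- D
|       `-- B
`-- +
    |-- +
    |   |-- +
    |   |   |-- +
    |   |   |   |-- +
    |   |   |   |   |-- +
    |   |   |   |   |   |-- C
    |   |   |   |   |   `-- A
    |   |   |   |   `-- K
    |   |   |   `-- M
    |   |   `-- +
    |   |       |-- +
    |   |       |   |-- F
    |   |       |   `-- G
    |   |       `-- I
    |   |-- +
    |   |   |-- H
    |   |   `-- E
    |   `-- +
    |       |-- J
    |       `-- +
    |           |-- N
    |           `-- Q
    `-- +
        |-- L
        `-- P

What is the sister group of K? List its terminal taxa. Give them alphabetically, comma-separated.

A, C

K attaches to the tree at the node subtending ((C,A),K).
The other lineage descending from that same node — the sister group — is (C,A); its 2 tips in alphabetical order are the answer.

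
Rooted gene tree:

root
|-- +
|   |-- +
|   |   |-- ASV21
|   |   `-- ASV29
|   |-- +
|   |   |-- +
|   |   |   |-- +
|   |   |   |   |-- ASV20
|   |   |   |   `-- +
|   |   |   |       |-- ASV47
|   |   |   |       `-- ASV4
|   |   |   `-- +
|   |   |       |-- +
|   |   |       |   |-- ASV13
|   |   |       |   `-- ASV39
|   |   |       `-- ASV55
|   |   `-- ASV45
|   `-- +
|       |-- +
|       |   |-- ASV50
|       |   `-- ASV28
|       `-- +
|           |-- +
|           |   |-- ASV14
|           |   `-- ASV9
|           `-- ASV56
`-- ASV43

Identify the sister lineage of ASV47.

ASV4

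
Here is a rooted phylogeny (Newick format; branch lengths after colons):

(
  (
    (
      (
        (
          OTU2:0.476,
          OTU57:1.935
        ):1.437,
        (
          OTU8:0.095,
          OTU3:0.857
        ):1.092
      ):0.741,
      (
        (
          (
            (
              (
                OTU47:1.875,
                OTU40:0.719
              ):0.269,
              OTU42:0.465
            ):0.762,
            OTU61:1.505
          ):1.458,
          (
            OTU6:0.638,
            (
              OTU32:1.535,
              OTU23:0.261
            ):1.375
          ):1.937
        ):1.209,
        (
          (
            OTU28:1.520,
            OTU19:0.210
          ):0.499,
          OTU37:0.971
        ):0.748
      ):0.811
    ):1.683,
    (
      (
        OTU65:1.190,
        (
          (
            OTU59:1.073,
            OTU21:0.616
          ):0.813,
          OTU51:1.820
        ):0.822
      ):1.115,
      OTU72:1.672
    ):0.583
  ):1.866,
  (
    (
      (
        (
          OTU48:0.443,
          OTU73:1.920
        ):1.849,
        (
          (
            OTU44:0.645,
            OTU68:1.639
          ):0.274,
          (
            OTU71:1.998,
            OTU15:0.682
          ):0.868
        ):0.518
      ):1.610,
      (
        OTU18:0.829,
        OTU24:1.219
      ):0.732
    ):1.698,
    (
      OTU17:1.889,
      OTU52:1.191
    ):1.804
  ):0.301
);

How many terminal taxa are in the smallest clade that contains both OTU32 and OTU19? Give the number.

10

The MRCA of OTU32 and OTU19 is the node subtending (((((OTU47,OTU40),OTU42),OTU61),(OTU6,(OTU32,OTU23))),((OTU28,OTU19),OTU37)).
That clade contains 10 terminal taxa: OTU19, OTU23, OTU28, OTU32, OTU37, OTU40, OTU42, OTU47, OTU6, OTU61.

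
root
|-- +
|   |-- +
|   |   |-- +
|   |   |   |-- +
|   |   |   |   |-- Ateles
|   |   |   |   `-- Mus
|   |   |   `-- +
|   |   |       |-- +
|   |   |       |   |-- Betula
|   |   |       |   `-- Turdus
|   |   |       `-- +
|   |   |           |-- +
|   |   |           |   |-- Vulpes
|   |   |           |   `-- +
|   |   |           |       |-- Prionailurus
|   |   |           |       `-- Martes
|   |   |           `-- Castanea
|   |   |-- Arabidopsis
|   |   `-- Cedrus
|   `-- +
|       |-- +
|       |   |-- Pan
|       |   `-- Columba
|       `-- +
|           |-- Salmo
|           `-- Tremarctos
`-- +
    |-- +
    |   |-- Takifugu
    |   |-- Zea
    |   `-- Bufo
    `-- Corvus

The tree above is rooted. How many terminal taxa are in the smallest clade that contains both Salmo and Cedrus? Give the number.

14

The MRCA of Salmo and Cedrus is the node subtending ((((Ateles,Mus),((Betula,Turdus),((Vulpes,(Prionailurus,Martes)),Castanea))),Arabidopsis,Cedrus),((Pan,Columba),(Salmo,Tremarctos))).
That clade contains 14 terminal taxa: Arabidopsis, Ateles, Betula, Castanea, Cedrus, Columba, Martes, Mus, Pan, Prionailurus, Salmo, Tremarctos, Turdus, Vulpes.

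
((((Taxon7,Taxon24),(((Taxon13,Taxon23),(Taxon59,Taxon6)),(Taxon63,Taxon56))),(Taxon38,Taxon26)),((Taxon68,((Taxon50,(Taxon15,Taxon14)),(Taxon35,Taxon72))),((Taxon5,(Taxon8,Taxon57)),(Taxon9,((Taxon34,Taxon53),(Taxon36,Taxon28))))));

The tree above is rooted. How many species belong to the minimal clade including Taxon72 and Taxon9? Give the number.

The MRCA of Taxon72 and Taxon9 is the node subtending ((Taxon68,((Taxon50,(Taxon15,Taxon14)),(Taxon35,Taxon72))),((Taxon5,(Taxon8,Taxon57)),(Taxon9,((Taxon34,Taxon53),(Taxon36,Taxon28))))).
That clade contains 14 terminal taxa: Taxon14, Taxon15, Taxon28, Taxon34, Taxon35, Taxon36, Taxon5, Taxon50, Taxon53, Taxon57, Taxon68, Taxon72, Taxon8, Taxon9.

14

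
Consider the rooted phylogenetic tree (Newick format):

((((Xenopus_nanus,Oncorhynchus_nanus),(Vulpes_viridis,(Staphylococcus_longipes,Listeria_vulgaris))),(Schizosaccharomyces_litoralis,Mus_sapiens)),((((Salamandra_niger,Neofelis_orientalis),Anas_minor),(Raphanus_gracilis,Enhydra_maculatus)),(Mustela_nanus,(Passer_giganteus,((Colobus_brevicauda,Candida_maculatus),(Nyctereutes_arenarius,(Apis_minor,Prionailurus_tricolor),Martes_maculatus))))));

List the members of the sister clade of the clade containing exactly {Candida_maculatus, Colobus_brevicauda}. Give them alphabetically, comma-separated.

Apis_minor, Martes_maculatus, Nyctereutes_arenarius, Prionailurus_tricolor

The clade containing exactly {Candida_maculatus, Colobus_brevicauda} attaches to the tree at the node subtending ((Colobus_brevicauda,Candida_maculatus),(Nyctereutes_arenarius,(Apis_minor,Prionailurus_tricolor),Martes_maculatus)).
The other lineage descending from that same node — the sister group — is (Nyctereutes_arenarius,(Apis_minor,Prionailurus_tricolor),Martes_maculatus); its 4 tips in alphabetical order are the answer.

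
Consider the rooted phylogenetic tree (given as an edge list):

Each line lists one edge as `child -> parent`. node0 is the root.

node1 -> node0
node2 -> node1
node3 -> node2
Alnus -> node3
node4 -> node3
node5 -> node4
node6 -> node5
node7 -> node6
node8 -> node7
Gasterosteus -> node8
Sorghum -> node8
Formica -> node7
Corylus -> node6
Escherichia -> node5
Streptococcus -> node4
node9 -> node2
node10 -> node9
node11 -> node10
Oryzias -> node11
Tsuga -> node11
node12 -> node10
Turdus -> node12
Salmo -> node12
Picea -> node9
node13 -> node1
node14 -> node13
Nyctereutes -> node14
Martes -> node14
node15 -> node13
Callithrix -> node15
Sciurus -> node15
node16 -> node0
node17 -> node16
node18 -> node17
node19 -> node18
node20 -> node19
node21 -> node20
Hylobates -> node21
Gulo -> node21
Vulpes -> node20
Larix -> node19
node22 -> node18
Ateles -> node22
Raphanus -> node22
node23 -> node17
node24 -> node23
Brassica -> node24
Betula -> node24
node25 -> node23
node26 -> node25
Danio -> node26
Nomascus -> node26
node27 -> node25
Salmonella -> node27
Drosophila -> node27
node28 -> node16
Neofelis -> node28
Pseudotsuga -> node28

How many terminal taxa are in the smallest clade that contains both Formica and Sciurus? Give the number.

The MRCA of Formica and Sciurus is the node subtending (((Alnus,(((((Gasterosteus,Sorghum),Formica),Corylus),Escherichia),Streptococcus)),(((Oryzias,Tsuga),(Turdus,Salmo)),Picea)),((Nyctereutes,Martes),(Callithrix,Sciurus))).
That clade contains 16 terminal taxa: Alnus, Callithrix, Corylus, Escherichia, Formica, Gasterosteus, Martes, Nyctereutes, Oryzias, Picea, Salmo, Sciurus, Sorghum, Streptococcus, Tsuga, Turdus.

16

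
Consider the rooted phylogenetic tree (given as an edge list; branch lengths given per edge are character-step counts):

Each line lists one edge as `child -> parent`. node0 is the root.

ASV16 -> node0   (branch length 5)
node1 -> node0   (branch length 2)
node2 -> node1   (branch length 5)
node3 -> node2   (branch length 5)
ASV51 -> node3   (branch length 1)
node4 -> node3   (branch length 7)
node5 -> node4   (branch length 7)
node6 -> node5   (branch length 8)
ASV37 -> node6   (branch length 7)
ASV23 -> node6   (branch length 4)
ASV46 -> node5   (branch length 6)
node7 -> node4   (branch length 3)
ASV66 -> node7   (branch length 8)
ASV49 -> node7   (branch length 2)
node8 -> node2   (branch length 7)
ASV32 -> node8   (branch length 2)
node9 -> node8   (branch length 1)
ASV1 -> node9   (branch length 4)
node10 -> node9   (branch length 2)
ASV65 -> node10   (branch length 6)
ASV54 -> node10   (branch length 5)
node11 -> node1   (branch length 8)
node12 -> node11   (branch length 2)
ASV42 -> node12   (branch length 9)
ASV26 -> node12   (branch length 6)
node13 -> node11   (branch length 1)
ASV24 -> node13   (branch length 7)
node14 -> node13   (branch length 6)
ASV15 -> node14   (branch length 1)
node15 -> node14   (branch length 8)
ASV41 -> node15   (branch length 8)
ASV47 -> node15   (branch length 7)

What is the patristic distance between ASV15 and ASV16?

The path runs ASV15 → … → MRCA → … → ASV16; the MRCA is the root of the tree.
Branch lengths along that path: 1 + 6 + 1 + 8 + 2 + 5 = 23.

23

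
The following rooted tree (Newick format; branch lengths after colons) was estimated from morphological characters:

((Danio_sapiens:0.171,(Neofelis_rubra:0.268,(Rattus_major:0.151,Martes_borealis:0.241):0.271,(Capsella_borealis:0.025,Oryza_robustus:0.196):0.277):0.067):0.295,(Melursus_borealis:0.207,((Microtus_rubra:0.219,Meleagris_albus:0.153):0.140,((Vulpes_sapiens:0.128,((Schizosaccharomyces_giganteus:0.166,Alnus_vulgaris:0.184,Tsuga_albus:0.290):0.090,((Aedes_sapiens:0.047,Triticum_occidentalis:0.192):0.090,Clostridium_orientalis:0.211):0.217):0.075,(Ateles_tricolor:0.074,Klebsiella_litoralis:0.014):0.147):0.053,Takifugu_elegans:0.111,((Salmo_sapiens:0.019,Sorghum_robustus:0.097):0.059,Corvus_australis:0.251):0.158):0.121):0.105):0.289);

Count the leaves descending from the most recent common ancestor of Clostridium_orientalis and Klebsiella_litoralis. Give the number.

9

The MRCA of Clostridium_orientalis and Klebsiella_litoralis is the node subtending (Vulpes_sapiens,((Schizosaccharomyces_giganteus,Alnus_vulgaris,Tsuga_albus),((Aedes_sapiens,Triticum_occidentalis),Clostridium_orientalis)),(Ateles_tricolor,Klebsiella_litoralis)).
That clade contains 9 terminal taxa: Aedes_sapiens, Alnus_vulgaris, Ateles_tricolor, Clostridium_orientalis, Klebsiella_litoralis, Schizosaccharomyces_giganteus, Triticum_occidentalis, Tsuga_albus, Vulpes_sapiens.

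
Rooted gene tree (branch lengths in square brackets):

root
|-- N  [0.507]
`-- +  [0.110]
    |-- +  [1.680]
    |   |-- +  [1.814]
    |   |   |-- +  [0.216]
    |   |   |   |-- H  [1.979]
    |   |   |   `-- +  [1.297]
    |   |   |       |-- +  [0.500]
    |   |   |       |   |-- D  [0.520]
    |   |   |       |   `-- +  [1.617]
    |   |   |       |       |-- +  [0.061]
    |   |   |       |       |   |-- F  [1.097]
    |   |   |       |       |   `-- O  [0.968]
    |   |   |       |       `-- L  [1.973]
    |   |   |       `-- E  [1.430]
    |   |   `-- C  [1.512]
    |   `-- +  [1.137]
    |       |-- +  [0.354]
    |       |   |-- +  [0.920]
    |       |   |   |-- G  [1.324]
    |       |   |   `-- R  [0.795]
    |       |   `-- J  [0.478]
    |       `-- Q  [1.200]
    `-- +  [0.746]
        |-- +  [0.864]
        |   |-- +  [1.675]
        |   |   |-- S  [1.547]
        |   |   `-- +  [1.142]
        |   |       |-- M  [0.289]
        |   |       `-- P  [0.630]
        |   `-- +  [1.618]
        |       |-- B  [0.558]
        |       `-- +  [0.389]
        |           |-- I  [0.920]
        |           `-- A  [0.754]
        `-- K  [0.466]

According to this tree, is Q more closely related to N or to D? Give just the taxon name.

The MRCA of Q and D subtends (((H,((D,((F,O),L)),E)),C),(((G,R),J),Q)) (11 taxa).
The MRCA of Q and N is the root, subtending the entire tree (19 taxa).
The first is nested inside the second, so Q shares a more recent common ancestor with D.

D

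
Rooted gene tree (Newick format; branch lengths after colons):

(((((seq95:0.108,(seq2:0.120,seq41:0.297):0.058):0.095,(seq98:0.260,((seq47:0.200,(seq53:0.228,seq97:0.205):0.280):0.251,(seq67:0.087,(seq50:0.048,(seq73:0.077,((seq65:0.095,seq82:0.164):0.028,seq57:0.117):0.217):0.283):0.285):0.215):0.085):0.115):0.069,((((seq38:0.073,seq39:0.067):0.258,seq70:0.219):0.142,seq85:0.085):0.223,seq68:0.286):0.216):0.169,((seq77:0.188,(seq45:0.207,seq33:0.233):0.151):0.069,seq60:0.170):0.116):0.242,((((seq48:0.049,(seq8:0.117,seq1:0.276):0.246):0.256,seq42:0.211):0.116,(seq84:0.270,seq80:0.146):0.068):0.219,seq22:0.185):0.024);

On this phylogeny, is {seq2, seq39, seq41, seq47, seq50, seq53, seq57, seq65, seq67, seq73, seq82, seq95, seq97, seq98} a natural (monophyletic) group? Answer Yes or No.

No

The MRCA of the listed taxa subtends (((seq95,(seq2,seq41)),(seq98,((seq47,(seq53,seq97)),(seq67,(seq50,(seq73,((seq65,seq82),seq57))))))),((((seq38,seq39),seq70),seq85),seq68)).
That clade also contains seq38, seq68, seq70, seq85, which are not in the proposed group, so the group is not monophyletic.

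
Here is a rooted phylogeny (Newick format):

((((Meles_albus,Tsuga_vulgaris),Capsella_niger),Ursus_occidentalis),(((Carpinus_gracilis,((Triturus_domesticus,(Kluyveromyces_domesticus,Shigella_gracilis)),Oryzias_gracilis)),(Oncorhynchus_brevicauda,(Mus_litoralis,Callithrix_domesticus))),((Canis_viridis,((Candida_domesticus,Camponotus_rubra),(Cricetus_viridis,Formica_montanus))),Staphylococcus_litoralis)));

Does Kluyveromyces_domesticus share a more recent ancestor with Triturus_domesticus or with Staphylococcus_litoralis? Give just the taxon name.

Triturus_domesticus

The MRCA of Kluyveromyces_domesticus and Triturus_domesticus subtends (Triturus_domesticus,(Kluyveromyces_domesticus,Shigella_gracilis)) (3 taxa).
The MRCA of Kluyveromyces_domesticus and Staphylococcus_litoralis subtends (((Carpinus_gracilis,((Triturus_domesticus,(Kluyveromyces_domesticus,Shigella_gracilis)),Oryzias_gracilis)),(Oncorhynchus_brevicauda,(Mus_litoralis,Callithrix_domesticus))),((Canis_viridis,((Candida_domesticus,Camponotus_rubra),(Cricetus_viridis,Formica_montanus))),Staphylococcus_litoralis)) (14 taxa).
The first is nested inside the second, so Kluyveromyces_domesticus shares a more recent common ancestor with Triturus_domesticus.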